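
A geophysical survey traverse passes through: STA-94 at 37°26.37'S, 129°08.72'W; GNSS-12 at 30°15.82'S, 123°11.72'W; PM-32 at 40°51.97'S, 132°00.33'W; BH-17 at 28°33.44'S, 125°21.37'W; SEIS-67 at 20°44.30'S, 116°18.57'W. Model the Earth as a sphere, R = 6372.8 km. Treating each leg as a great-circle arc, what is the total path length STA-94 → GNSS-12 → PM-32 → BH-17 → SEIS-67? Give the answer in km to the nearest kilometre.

STA-94: φ = -37.43950°, λ = -129.14533°
GNSS-12: φ = -30.26367°, λ = -123.19533°
PM-32: φ = -40.86617°, λ = -132.00550°
BH-17: φ = -28.55733°, λ = -125.35617°
SEIS-67: φ = -20.73833°, λ = -116.30950°
STA-94→GNSS-12: c = 0.151982 rad, d = 968.55 km
GNSS-12→PM-32: c = 0.223080 rad, d = 1421.65 km
PM-32→BH-17: c = 0.234870 rad, d = 1496.78 km
BH-17→SEIS-67: c = 0.197884 rad, d = 1261.08 km
Total = 968.55 + 1421.65 + 1496.78 + 1261.08 = 5148.05 km

5148 km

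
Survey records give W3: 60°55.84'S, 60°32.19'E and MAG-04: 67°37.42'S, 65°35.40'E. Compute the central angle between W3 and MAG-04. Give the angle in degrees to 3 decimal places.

7.038°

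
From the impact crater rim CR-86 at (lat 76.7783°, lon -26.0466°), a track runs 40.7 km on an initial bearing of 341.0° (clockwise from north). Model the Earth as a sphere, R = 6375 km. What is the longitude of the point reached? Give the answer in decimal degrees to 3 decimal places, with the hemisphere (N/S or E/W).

δ = d/R = 40.7/6375 = 0.006384 rad
φ₂ = arcsin(sin φ₁ cos δ + cos φ₁ sin δ cos θ)
   = arcsin(0.97349·0.99998 + 0.22872·0.00638·0.94552) = 77.12362°
λ₂ = λ₁ + atan2(sin θ sin δ cos φ₁, cos δ − sin φ₁ sin φ₂) = -26.58101°

26.581°W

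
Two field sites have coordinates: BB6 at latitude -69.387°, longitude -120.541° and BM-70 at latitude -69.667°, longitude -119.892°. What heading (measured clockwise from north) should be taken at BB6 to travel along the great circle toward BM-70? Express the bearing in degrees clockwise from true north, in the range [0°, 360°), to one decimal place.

141.3°

Δλ = 0.6490°
y = sin Δλ · cos φ₂ = 0.003936
x = cos φ₁ sin φ₂ − sin φ₁ cos φ₂ cos Δλ = -0.004908
θ = atan2(y, x) = 141.2717° → 141.2717° (mod 360°)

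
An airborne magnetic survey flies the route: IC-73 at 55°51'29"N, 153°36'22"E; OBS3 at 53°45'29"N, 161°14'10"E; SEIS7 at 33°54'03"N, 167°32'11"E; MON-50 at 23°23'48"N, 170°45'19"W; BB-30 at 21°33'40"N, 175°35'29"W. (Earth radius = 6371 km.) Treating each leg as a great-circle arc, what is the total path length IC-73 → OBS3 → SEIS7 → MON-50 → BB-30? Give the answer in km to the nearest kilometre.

IC-73: φ = +55.85806°, λ = +153.60611°
OBS3: φ = +53.75806°, λ = +161.23611°
SEIS7: φ = +33.90083°, λ = +167.53639°
MON-50: φ = +23.39667°, λ = -170.75528°
BB-30: φ = +21.56111°, λ = -175.59139°
IC-73→OBS3: c = 0.084989 rad, d = 541.46 km
OBS3→SEIS7: c = 0.355196 rad, d = 2262.95 km
SEIS7→MON-50: c = 0.378509 rad, d = 2411.48 km
MON-50→BB-30: c = 0.084308 rad, d = 537.13 km
Total = 541.46 + 2262.95 + 2411.48 + 537.13 = 5753.02 km

5753 km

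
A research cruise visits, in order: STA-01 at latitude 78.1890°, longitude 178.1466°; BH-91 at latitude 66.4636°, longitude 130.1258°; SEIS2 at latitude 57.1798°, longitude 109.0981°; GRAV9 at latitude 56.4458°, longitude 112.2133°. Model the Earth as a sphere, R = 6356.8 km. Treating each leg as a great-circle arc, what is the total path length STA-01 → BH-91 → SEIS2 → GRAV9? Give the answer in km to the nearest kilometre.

STA-01→BH-91: c = 0.310874 rad, d = 1976.16 km
BH-91→SEIS2: c = 0.235113 rad, d = 1494.57 km
SEIS2→GRAV9: c = 0.032397 rad, d = 205.94 km
Total = 1976.16 + 1494.57 + 205.94 = 3676.67 km

3677 km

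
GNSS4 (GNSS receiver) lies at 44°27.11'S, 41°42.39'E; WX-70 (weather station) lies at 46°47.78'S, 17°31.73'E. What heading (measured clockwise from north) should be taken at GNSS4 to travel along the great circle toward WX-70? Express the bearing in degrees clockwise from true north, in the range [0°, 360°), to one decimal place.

GNSS4: φ = -44.45183°, λ = +41.70650°
WX-70: φ = -46.79633°, λ = +17.52883°
Δλ = -24.1777°
y = sin Δλ · cos φ₂ = -0.280387
x = cos φ₁ sin φ₂ − sin φ₁ cos φ₂ cos Δλ = -0.082963
θ = atan2(y, x) = -106.4829° → 253.5171° (mod 360°)

253.5°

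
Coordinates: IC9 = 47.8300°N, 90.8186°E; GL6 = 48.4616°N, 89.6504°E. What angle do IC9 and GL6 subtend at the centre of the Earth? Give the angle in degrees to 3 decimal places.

Δφ = 0.6316°,  Δλ = -1.1682°
a = sin²(Δφ/2) + cos φ₁ cos φ₂ sin²(Δλ/2) = 0.000077
c = 2·arcsin(√a) = 0.017509 rad = 1.0032°

1.003°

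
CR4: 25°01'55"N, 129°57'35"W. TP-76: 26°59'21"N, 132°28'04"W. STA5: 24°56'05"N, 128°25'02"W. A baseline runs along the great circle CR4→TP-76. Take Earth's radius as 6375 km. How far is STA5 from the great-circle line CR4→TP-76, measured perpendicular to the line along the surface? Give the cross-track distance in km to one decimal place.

95.7 km

CR4: φ = +25.03194°, λ = -129.95972°
TP-76: φ = +26.98917°, λ = -132.46778°
STA5: φ = +24.93472°, λ = -128.41722°
δ₁₃ = central angle CR4→STA5 = 0.024461 rad  (haversine)
θ₁₃ = bearing CR4→STA5 = 93.652°,  θ₁₂ = bearing CR4→TP-76 = 311.513°
dₓₜ = R·arcsin(sin δ₁₃ · sin(θ₁₃ − θ₁₂)) = 6375·arcsin(0.02446·sin(-217.861°)) = 95.703 km
|dₓₜ| = 95.703 km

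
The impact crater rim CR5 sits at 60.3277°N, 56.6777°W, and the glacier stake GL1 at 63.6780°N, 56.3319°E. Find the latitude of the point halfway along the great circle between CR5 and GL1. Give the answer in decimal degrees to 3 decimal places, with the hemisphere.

73.595°N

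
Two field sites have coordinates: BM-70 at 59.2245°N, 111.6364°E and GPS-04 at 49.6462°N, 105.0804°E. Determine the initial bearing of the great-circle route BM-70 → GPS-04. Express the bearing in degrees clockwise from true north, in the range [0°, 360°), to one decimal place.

Δλ = -6.5560°
y = sin Δλ · cos φ₂ = -0.073928
x = cos φ₁ sin φ₂ − sin φ₁ cos φ₂ cos Δλ = -0.162757
θ = atan2(y, x) = -155.5713° → 204.4287° (mod 360°)

204.4°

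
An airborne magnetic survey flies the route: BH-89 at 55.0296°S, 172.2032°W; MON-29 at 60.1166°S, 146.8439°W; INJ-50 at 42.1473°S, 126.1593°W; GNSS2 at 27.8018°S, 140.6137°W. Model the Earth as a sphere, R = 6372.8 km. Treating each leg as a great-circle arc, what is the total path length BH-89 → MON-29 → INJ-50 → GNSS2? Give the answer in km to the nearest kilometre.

6109 km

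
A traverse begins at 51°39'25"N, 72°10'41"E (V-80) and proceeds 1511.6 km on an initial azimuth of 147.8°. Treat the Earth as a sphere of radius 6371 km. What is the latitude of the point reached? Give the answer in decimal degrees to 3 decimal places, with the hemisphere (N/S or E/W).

V-80: φ = +51.65694°, λ = +72.17806°
δ = d/R = 1511.6/6371 = 0.237263 rad
φ₂ = arcsin(sin φ₁ cos δ + cos φ₁ sin δ cos θ)
   = arcsin(0.78431·0.97199 + 0.62037·0.23504·-0.84619) = 39.71371°
λ₂ = λ₁ + atan2(sin θ sin δ cos φ₁, cos δ − sin φ₁ sin φ₂) = 81.54867°

39.714°N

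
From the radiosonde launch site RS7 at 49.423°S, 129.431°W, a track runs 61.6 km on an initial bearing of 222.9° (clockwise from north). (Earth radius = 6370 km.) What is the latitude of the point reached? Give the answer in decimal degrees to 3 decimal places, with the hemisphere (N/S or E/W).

δ = d/R = 61.6/6370 = 0.009670 rad
φ₂ = arcsin(sin φ₁ cos δ + cos φ₁ sin δ cos θ)
   = arcsin(-0.75953·0.99995 + 0.65047·0.00967·-0.73254) = -49.82741°
λ₂ = λ₁ + atan2(sin θ sin δ cos φ₁, cos δ − sin φ₁ sin φ₂) = -130.01567°

49.827°S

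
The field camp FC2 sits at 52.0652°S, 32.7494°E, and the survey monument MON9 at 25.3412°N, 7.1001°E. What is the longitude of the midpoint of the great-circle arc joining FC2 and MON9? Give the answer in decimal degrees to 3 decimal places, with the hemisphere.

17.444°E

Bx = cos φ₂ cos Δλ = 0.814717,  By = cos φ₂ sin Δλ = -0.391209
φₘ = atan2(sin φ₁ + sin φ₂, √((cos φ₁ + Bx)² + By²)) = -13.67879°
λₘ = λ₁ + atan2(By, cos φ₁ + Bx) = 17.44390°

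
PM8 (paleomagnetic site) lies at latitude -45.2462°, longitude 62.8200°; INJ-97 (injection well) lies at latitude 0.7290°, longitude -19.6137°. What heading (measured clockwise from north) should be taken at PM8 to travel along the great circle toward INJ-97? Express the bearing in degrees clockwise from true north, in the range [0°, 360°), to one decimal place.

Δλ = -82.4337°
y = sin Δλ · cos φ₂ = -0.991213
x = cos φ₁ sin φ₂ − sin φ₁ cos φ₂ cos Δλ = 0.102457
θ = atan2(y, x) = -84.0986° → 275.9014° (mod 360°)

275.9°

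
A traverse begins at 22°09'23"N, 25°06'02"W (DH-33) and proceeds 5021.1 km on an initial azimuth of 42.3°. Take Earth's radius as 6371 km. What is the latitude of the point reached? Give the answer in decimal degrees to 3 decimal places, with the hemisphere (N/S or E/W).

48.733°N

DH-33: φ = +22.15639°, λ = -25.10056°
δ = d/R = 5021.1/6371 = 0.788118 rad
φ₂ = arcsin(sin φ₁ cos δ + cos φ₁ sin δ cos θ)
   = arcsin(0.37714·0.70518 + 0.92616·0.70903·0.73963) = 48.73295°
λ₂ = λ₁ + atan2(sin θ sin δ cos φ₁, cos δ − sin φ₁ sin φ₂) = 21.24187°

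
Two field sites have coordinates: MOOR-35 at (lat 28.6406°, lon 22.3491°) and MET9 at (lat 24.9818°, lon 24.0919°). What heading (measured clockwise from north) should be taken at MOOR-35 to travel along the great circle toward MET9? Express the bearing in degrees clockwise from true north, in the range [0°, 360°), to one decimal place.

156.6°

Δλ = 1.7428°
y = sin Δλ · cos φ₂ = 0.027568
x = cos φ₁ sin φ₂ − sin φ₁ cos φ₂ cos Δλ = -0.063614
θ = atan2(y, x) = 156.5701° → 156.5701° (mod 360°)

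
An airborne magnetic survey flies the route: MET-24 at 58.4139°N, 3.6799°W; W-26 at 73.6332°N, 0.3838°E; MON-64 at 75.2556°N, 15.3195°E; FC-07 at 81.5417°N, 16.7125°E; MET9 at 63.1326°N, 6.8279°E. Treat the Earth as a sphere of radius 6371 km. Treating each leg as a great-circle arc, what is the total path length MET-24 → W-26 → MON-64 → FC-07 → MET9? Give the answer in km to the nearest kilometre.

4947 km

MET-24→W-26: c = 0.267037 rad, d = 1701.29 km
W-26→MON-64: c = 0.075168 rad, d = 478.89 km
MON-64→FC-07: c = 0.109814 rad, d = 699.63 km
FC-07→MET9: c = 0.324410 rad, d = 2066.81 km
Total = 1701.29 + 478.89 + 699.63 + 2066.81 = 4946.62 km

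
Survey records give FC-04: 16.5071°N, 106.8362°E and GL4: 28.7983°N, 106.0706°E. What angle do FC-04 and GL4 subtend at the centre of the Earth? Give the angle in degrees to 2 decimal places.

12.31°

Δφ = 12.2912°,  Δλ = -0.7656°
a = sin²(Δφ/2) + cos φ₁ cos φ₂ sin²(Δλ/2) = 0.011498
c = 2·arcsin(√a) = 0.214874 rad = 12.3114°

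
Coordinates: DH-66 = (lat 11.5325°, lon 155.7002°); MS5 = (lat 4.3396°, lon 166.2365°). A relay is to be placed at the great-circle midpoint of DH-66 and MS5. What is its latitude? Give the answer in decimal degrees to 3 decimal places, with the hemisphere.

7.969°N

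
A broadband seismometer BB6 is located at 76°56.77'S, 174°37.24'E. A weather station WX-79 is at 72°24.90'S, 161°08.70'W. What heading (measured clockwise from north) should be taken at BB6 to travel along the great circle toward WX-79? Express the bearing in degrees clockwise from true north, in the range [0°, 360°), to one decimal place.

66.8°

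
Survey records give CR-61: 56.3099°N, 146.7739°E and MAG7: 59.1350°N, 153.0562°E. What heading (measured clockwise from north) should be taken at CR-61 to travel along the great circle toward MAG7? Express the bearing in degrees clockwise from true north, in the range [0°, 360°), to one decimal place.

47.3°

Δλ = 6.2823°
y = sin Δλ · cos φ₂ = 0.056138
x = cos φ₁ sin φ₂ − sin φ₁ cos φ₂ cos Δλ = 0.051851
θ = atan2(y, x) = 47.2736° → 47.2736° (mod 360°)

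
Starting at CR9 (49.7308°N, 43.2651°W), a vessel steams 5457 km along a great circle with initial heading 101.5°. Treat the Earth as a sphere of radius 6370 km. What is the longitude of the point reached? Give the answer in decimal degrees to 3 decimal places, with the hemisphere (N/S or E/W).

10.720°E

δ = d/R = 5457/6370 = 0.856672 rad
φ₂ = arcsin(sin φ₁ cos δ + cos φ₁ sin δ cos θ)
   = arcsin(0.76302·0.65496 + 0.64638·0.75567·-0.19937) = 23.72586°
λ₂ = λ₁ + atan2(sin θ sin δ cos φ₁, cos δ − sin φ₁ sin φ₂) = 10.71968°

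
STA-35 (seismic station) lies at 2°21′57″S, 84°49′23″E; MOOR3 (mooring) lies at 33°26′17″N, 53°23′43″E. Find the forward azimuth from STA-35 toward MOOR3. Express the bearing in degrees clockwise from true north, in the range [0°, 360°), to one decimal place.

323.1°

STA-35: φ = -2.36583°, λ = +84.82306°
MOOR3: φ = +33.43806°, λ = +53.39528°
Δλ = -31.4278°
y = sin Δλ · cos φ₂ = -0.435118
x = cos φ₁ sin φ₂ − sin φ₁ cos φ₂ cos Δλ = 0.579959
θ = atan2(y, x) = -36.8793° → 323.1207° (mod 360°)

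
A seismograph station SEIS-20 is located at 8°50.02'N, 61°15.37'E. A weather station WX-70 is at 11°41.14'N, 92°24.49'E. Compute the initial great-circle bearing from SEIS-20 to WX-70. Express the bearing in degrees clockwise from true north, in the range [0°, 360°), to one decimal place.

SEIS-20: φ = +8.83367°, λ = +61.25617°
WX-70: φ = +11.68567°, λ = +92.40817°
Δλ = 31.1520°
y = sin Δλ · cos φ₂ = 0.506588
x = cos φ₁ sin φ₂ − sin φ₁ cos φ₂ cos Δλ = 0.071442
θ = atan2(y, x) = 81.9728° → 81.9728° (mod 360°)

82.0°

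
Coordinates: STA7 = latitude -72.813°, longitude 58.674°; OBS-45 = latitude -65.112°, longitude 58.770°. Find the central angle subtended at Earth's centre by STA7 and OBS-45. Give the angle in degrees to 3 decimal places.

Δφ = 7.7010°,  Δλ = 0.0960°
a = sin²(Δφ/2) + cos φ₁ cos φ₂ sin²(Δλ/2) = 0.004510
c = 2·arcsin(√a) = 0.134409 rad = 7.7011°

7.701°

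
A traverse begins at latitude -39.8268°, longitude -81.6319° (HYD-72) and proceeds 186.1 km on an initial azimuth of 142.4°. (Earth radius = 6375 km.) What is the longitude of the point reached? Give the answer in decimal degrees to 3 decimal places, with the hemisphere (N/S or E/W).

80.277°W

δ = d/R = 186.1/6375 = 0.029192 rad
φ₂ = arcsin(sin φ₁ cos δ + cos φ₁ sin δ cos θ)
   = arcsin(-0.64047·0.99957 + 0.76798·0.02919·-0.79229) = -41.14417°
λ₂ = λ₁ + atan2(sin θ sin δ cos φ₁, cos δ − sin φ₁ sin φ₂) = -80.27679°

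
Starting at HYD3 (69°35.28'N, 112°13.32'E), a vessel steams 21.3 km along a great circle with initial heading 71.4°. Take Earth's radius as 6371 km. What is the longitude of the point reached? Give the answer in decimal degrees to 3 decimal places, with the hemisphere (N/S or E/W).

112.744°E

HYD3: φ = +69.58800°, λ = +112.22200°
δ = d/R = 21.3/6371 = 0.003343 rad
φ₂ = arcsin(sin φ₁ cos δ + cos φ₁ sin δ cos θ)
   = arcsin(0.93721·0.99999 + 0.34877·0.00334·0.31896) = 69.64832°
λ₂ = λ₁ + atan2(sin θ sin δ cos φ₁, cos δ − sin φ₁ sin φ₂) = 112.74403°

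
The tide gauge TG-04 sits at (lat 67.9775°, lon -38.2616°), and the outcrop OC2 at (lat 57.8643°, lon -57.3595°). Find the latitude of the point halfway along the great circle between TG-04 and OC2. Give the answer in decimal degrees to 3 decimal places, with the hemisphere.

Bx = cos φ₂ cos Δλ = 0.502650,  By = cos φ₂ sin Δλ = -0.174037
φₘ = atan2(sin φ₁ + sin φ₂, √((cos φ₁ + Bx)² + By²)) = 63.23384°
λₘ = λ₁ + atan2(By, cos φ₁ + Bx) = -49.47818°

63.234°N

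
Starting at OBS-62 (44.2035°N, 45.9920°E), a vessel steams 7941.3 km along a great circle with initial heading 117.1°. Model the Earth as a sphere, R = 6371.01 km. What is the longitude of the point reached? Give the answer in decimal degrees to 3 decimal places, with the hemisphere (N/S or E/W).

103.883°E

δ = d/R = 7941.3/6371.01 = 1.246474 rad
φ₂ = arcsin(sin φ₁ cos δ + cos φ₁ sin δ cos θ)
   = arcsin(0.69721·0.31867 + 0.71687·0.94787·-0.45554) = -5.01196°
λ₂ = λ₁ + atan2(sin θ sin δ cos φ₁, cos δ − sin φ₁ sin φ₂) = 103.88338°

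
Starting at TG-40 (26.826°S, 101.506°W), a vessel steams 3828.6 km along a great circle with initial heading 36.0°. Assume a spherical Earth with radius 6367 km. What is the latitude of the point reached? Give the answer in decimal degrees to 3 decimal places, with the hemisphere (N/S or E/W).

2.081°N

δ = d/R = 3828.6/6367 = 0.601319 rad
φ₂ = arcsin(sin φ₁ cos δ + cos φ₁ sin δ cos θ)
   = arcsin(-0.45128·0.82459 + 0.89238·0.56573·0.80902) = 2.08071°
λ₂ = λ₁ + atan2(sin θ sin δ cos φ₁, cos δ − sin φ₁ sin φ₂) = -82.07037°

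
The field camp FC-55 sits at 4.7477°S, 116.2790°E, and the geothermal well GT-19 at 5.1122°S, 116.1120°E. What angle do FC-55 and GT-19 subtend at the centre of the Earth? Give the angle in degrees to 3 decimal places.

0.401°

Δφ = -0.3645°,  Δλ = -0.1670°
a = sin²(Δφ/2) + cos φ₁ cos φ₂ sin²(Δλ/2) = 0.000012
c = 2·arcsin(√a) = 0.006993 rad = 0.4007°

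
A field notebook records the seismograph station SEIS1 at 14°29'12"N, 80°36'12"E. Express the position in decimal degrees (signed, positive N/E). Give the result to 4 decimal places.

lat: 14.4867° N → +14.4867°
lon: 80.6033° E → +80.6033°

+14.4867°, +80.6033°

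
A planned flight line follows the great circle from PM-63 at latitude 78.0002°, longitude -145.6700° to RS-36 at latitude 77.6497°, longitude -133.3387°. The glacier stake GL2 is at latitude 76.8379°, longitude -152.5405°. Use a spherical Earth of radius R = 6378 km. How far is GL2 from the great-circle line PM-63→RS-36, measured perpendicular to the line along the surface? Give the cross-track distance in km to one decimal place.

δ₁₃ = central angle PM-63→GL2 = 0.033038 rad  (haversine)
θ₁₃ = bearing PM-63→GL2 = 235.552°,  θ₁₂ = bearing PM-63→RS-36 = 91.618°
dₓₜ = R·arcsin(sin δ₁₃ · sin(θ₁₃ − θ₁₂)) = 6378·arcsin(0.03303·sin(143.933°)) = 124.041 km
|dₓₜ| = 124.041 km

124.0 km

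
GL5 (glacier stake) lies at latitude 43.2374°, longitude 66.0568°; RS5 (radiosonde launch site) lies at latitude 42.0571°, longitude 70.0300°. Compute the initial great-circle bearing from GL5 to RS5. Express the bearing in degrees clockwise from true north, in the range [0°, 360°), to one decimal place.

Δλ = 3.9732°
y = sin Δλ · cos φ₂ = 0.051446
x = cos φ₁ sin φ₂ − sin φ₁ cos φ₂ cos Δλ = -0.019376
θ = atan2(y, x) = 110.6380° → 110.6380° (mod 360°)

110.6°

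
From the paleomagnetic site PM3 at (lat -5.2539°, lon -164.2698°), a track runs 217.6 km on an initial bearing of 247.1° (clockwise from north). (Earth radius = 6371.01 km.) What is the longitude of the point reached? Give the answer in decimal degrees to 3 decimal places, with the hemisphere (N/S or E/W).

166.082°W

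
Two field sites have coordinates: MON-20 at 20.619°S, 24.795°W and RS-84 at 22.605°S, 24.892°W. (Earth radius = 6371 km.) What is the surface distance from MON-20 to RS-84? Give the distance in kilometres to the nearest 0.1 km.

221.1 km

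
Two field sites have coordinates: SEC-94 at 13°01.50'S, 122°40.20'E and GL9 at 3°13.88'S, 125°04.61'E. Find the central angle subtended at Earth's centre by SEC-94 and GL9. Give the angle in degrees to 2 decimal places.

SEC-94: φ = -13.02500°, λ = +122.67000°
GL9: φ = -3.23133°, λ = +125.07683°
Δφ = 9.7937°,  Δλ = 2.4068°
a = sin²(Δφ/2) + cos φ₁ cos φ₂ sin²(Δλ/2) = 0.007716
c = 2·arcsin(√a) = 0.175905 rad = 10.0786°

10.08°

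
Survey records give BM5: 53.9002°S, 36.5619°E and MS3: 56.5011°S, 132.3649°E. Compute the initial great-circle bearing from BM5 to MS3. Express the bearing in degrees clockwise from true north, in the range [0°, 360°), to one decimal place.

Δλ = 95.8030°
y = sin Δλ · cos φ₂ = 0.549093
x = cos φ₁ sin φ₂ − sin φ₁ cos φ₂ cos Δλ = -0.536415
θ = atan2(y, x) = 134.3309° → 134.3309° (mod 360°)

134.3°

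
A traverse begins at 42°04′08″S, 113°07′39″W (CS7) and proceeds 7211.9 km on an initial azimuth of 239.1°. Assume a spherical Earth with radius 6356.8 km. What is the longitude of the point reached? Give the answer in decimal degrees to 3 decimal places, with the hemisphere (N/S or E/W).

CS7: φ = -42.06889°, λ = -113.12750°
δ = d/R = 7211.9/6356.8 = 1.134517 rad
φ₂ = arcsin(sin φ₁ cos δ + cos φ₁ sin δ cos θ)
   = arcsin(-0.67002·0.42257 + 0.74234·0.90633·-0.51354) = -38.95022°
λ₂ = λ₁ + atan2(sin θ sin δ cos φ₁, cos δ − sin φ₁ sin φ₂) = 157.00776°

157.008°E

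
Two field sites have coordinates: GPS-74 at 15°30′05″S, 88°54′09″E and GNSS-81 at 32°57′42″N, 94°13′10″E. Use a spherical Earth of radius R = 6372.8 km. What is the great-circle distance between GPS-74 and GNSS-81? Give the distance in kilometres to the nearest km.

5420 km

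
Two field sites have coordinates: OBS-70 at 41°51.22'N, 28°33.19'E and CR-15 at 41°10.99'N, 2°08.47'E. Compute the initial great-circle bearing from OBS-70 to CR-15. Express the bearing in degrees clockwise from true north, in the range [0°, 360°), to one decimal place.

276.9°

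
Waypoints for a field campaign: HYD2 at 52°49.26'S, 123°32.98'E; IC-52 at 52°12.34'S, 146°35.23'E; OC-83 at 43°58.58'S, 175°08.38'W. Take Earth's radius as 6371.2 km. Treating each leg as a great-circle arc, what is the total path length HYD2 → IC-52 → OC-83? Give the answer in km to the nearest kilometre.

HYD2: φ = -52.82100°, λ = +123.54967°
IC-52: φ = -52.20567°, λ = +146.58717°
OC-83: φ = -43.97633°, λ = -175.13967°
HYD2→IC-52: c = 0.243883 rad, d = 1553.83 km
IC-52→OC-83: c = 0.462554 rad, d = 2947.02 km
Total = 1553.83 + 2947.02 = 4500.85 km

4501 km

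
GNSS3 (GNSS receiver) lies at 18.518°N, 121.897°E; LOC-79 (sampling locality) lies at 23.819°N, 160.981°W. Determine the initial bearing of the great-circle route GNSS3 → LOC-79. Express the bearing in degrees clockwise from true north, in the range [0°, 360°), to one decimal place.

70.4°

Δλ = 77.1220°
y = sin Δλ · cos φ₂ = 0.891815
x = cos φ₁ sin φ₂ − sin φ₁ cos φ₂ cos Δλ = 0.318182
θ = atan2(y, x) = 70.3646° → 70.3646° (mod 360°)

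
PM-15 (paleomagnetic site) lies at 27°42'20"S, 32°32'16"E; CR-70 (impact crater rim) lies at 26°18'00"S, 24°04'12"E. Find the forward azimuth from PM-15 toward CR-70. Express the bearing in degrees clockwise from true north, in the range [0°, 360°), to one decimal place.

278.6°

PM-15: φ = -27.70556°, λ = +32.53778°
CR-70: φ = -26.30000°, λ = +24.07000°
Δλ = -8.4678°
y = sin Δλ · cos φ₂ = -0.132010
x = cos φ₁ sin φ₂ − sin φ₁ cos φ₂ cos Δλ = 0.019985
θ = atan2(y, x) = -81.3912° → 278.6088° (mod 360°)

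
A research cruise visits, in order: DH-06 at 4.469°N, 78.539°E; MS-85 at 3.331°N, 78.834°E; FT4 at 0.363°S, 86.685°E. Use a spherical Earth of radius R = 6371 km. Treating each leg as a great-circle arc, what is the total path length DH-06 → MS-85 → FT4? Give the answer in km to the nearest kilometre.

1095 km

DH-06→MS-85: c = 0.020515 rad, d = 130.70 km
MS-85→FT4: c = 0.151373 rad, d = 964.39 km
Total = 130.70 + 964.39 = 1095.10 km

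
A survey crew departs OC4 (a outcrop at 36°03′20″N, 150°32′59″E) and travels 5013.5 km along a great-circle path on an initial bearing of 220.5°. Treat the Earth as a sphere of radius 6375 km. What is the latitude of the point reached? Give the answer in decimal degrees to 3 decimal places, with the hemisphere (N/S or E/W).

OC4: φ = +36.05556°, λ = +150.54972°
δ = d/R = 5013.5/6375 = 0.786431 rad
φ₂ = arcsin(sin φ₁ cos δ + cos φ₁ sin δ cos θ)
   = arcsin(0.58857·0.70638 + 0.80845·0.70784·-0.76041) = -1.11103°
λ₂ = λ₁ + atan2(sin θ sin δ cos φ₁, cos δ − sin φ₁ sin φ₂) = 123.17618°

1.111°S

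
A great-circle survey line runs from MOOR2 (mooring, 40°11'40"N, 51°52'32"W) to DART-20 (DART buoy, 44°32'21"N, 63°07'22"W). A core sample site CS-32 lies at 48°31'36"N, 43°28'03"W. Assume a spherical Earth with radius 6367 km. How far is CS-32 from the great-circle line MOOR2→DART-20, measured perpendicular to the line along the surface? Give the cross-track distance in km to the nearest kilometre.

1140 km

MOOR2: φ = +40.19444°, λ = -51.87556°
DART-20: φ = +44.53917°, λ = -63.12278°
CS-32: φ = +48.52667°, λ = -43.46750°
δ₁₃ = central angle MOOR2→CS-32 = 0.179085 rad  (haversine)
θ₁₃ = bearing MOOR2→CS-32 = 32.932°,  θ₁₂ = bearing MOOR2→DART-20 = 301.320°
dₓₜ = R·arcsin(sin δ₁₃ · sin(θ₁₃ − θ₁₂)) = 6367·arcsin(0.17813·sin(-268.388°)) = 1139.777 km
|dₓₜ| = 1139.777 km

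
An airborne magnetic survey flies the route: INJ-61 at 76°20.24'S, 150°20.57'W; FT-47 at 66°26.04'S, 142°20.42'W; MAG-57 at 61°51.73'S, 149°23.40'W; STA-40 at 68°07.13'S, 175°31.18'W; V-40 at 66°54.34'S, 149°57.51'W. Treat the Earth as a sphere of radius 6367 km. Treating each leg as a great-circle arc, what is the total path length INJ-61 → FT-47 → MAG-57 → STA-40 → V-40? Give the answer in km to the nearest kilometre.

4228 km

INJ-61: φ = -76.33733°, λ = -150.34283°
FT-47: φ = -66.43400°, λ = -142.34033°
MAG-57: φ = -61.86217°, λ = -149.39000°
STA-40: φ = -68.11883°, λ = -175.51967°
V-40: φ = -66.90567°, λ = -149.95850°
INJ-61→FT-47: c = 0.178113 rad, d = 1134.05 km
FT-47→MAG-57: c = 0.096029 rad, d = 611.41 km
MAG-57→STA-40: c = 0.219155 rad, d = 1395.36 km
STA-40→V-40: c = 0.170688 rad, d = 1086.77 km
Total = 1134.05 + 611.41 + 1395.36 + 1086.77 = 4227.59 km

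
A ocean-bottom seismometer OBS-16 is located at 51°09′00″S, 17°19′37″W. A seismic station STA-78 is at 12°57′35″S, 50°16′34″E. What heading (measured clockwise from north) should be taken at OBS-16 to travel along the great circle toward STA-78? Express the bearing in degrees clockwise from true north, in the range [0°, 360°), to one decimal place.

80.6°

OBS-16: φ = -51.15000°, λ = -17.32694°
STA-78: φ = -12.95972°, λ = +50.27611°
Δλ = 67.6031°
y = sin Δλ · cos φ₂ = 0.901016
x = cos φ₁ sin φ₂ − sin φ₁ cos φ₂ cos Δλ = 0.148499
θ = atan2(y, x) = 80.6411° → 80.6411° (mod 360°)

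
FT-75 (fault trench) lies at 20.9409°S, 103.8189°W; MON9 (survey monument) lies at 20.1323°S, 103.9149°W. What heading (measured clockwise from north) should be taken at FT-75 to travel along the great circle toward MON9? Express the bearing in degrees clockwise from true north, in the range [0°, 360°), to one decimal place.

Δλ = -0.0960°
y = sin Δλ · cos φ₂ = -0.001573
x = cos φ₁ sin φ₂ − sin φ₁ cos φ₂ cos Δλ = 0.014112
θ = atan2(y, x) = -6.3609° → 353.6391° (mod 360°)

353.6°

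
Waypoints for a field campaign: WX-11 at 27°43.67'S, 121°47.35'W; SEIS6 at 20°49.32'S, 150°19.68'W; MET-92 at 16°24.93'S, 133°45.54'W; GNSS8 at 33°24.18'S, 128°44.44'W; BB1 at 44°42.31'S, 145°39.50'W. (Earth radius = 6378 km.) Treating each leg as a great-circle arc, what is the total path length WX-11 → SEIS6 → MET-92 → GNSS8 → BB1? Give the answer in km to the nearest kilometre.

8682 km

WX-11: φ = -27.72783°, λ = -121.78917°
SEIS6: φ = -20.82200°, λ = -150.32800°
MET-92: φ = -16.41550°, λ = -133.75900°
GNSS8: φ = -33.40300°, λ = -128.74067°
BB1: φ = -44.70517°, λ = -145.65833°
WX-11→SEIS6: c = 0.468568 rad, d = 2988.53 km
SEIS6→MET-92: c = 0.284454 rad, d = 1814.25 km
MET-92→GNSS8: c = 0.306820 rad, d = 1956.90 km
GNSS8→BB1: c = 0.301373 rad, d = 1922.15 km
Total = 2988.53 + 1814.25 + 1956.90 + 1922.15 = 8681.83 km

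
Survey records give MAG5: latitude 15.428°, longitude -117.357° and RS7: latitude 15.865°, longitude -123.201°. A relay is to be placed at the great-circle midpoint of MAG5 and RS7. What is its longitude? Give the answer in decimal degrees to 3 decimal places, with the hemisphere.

120.276°W

Bx = cos φ₂ cos Δλ = 0.956909,  By = cos φ₂ sin Δλ = -0.097942
φₘ = atan2(sin φ₁ + sin φ₂, √((cos φ₁ + Bx)² + By²)) = 15.66587°
λₘ = λ₁ + atan2(By, cos φ₁ + Bx) = -120.27588°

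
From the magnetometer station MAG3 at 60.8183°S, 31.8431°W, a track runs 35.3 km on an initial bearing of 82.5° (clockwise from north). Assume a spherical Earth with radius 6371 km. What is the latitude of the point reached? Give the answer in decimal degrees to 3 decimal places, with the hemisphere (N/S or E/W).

δ = d/R = 35.3/6371 = 0.005541 rad
φ₂ = arcsin(sin φ₁ cos δ + cos φ₁ sin δ cos θ)
   = arcsin(-0.87308·0.99998 + 0.48758·0.00554·0.13053) = -60.77532°
λ₂ = λ₁ + atan2(sin θ sin δ cos φ₁, cos δ − sin φ₁ sin φ₂) = -31.19843°

60.775°S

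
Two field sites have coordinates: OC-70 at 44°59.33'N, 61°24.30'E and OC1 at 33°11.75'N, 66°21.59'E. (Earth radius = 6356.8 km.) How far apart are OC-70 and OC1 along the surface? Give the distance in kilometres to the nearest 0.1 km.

OC-70: φ = +44.98883°, λ = +61.40500°
OC1: φ = +33.19583°, λ = +66.35983°
Δφ = -11.7930°,  Δλ = 4.9548°
a = sin²(Δφ/2) + cos φ₁ cos φ₂ sin²(Δλ/2) = 0.011660
c = 2·arcsin(√a) = 0.216381 rad = 12.3977°
d = R·c = 6356.8 × 0.216381 = 1375.5 km

1375.5 km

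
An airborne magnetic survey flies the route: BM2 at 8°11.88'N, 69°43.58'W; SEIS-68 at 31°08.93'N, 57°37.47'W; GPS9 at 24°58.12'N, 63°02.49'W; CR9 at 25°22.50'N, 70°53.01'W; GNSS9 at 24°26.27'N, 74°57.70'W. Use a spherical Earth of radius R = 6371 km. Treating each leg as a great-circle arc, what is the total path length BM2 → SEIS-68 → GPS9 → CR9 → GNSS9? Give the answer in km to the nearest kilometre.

4927 km

BM2: φ = +8.19800°, λ = -69.72633°
SEIS-68: φ = +31.14883°, λ = -57.62450°
GPS9: φ = +24.96867°, λ = -63.04150°
CR9: φ = +25.37500°, λ = -70.88350°
GNSS9: φ = +24.43783°, λ = -74.96167°
BM2→SEIS-68: c = 0.446382 rad, d = 2843.90 km
SEIS-68→GPS9: c = 0.136316 rad, d = 868.47 km
GPS9→CR9: c = 0.124056 rad, d = 790.36 km
CR9→GNSS9: c = 0.066594 rad, d = 424.27 km
Total = 2843.90 + 868.47 + 790.36 + 424.27 = 4927.00 km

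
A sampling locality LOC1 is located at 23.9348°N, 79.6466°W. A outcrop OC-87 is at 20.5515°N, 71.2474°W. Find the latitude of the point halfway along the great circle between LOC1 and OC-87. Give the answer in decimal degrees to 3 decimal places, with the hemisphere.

22.297°N

Bx = cos φ₂ cos Δλ = 0.926314,  By = cos φ₂ sin Δλ = 0.136773
φₘ = atan2(sin φ₁ + sin φ₂, √((cos φ₁ + Bx)² + By²)) = 22.29717°
λₘ = λ₁ + atan2(By, cos φ₁ + Bx) = -75.39618°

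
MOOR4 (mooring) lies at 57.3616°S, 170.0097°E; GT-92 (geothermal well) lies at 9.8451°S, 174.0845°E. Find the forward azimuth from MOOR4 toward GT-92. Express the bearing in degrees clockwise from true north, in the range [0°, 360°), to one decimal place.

Δλ = 4.0748°
y = sin Δλ · cos φ₂ = 0.070012
x = cos φ₁ sin φ₂ − sin φ₁ cos φ₂ cos Δλ = 0.735375
θ = atan2(y, x) = 5.4385° → 5.4385° (mod 360°)

5.4°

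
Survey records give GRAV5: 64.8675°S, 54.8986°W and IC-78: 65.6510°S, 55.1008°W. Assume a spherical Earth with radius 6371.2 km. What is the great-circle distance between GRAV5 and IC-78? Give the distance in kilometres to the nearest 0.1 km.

Δφ = -0.7835°,  Δλ = -0.2022°
a = sin²(Δφ/2) + cos φ₁ cos φ₂ sin²(Δλ/2) = 0.000047
c = 2·arcsin(√a) = 0.013754 rad = 0.7881°
d = R·c = 6371.2 × 0.013754 = 87.6 km

87.6 km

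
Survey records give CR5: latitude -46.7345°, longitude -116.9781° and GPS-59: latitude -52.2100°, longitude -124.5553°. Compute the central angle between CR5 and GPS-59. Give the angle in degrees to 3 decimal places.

7.356°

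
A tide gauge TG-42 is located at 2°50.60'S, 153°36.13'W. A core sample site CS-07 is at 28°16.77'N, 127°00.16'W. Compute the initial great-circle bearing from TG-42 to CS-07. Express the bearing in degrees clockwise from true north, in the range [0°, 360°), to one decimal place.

TG-42: φ = -2.84333°, λ = -153.60217°
CS-07: φ = +28.27950°, λ = -127.00267°
Δλ = 26.5995°
y = sin Δλ · cos φ₂ = 0.394311
x = cos φ₁ sin φ₂ − sin φ₁ cos φ₂ cos Δλ = 0.512251
θ = atan2(y, x) = 37.5877° → 37.5877° (mod 360°)

37.6°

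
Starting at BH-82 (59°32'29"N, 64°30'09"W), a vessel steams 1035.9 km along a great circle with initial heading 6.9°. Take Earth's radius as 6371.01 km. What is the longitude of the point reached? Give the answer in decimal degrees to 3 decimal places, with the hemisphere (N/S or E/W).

BH-82: φ = +59.54139°, λ = -64.50250°
δ = d/R = 1035.9/6371.01 = 0.162596 rad
φ₂ = arcsin(sin φ₁ cos δ + cos φ₁ sin δ cos θ)
   = arcsin(0.86200·0.98681 + 0.50692·0.16188·0.99276) = 68.76324°
λ₂ = λ₁ + atan2(sin θ sin δ cos φ₁, cos δ − sin φ₁ sin φ₂) = -61.42480°

61.425°W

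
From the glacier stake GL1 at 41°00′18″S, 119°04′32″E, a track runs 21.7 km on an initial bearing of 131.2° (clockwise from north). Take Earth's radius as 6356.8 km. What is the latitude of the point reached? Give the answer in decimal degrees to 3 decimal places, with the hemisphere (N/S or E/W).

41.134°S

GL1: φ = -41.00500°, λ = +119.07556°
δ = d/R = 21.7/6356.8 = 0.003414 rad
φ₂ = arcsin(sin φ₁ cos δ + cos φ₁ sin δ cos θ)
   = arcsin(-0.65612·0.99999 + 0.75465·0.00341·-0.65869) = -41.13367°
λ₂ = λ₁ + atan2(sin θ sin δ cos φ₁, cos δ − sin φ₁ sin φ₂) = 119.27095°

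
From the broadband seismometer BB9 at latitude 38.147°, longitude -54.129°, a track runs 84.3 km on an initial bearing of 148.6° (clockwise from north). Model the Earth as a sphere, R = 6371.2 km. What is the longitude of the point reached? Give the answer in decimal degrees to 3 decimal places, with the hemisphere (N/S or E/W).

δ = d/R = 84.3/6371.2 = 0.013231 rad
φ₂ = arcsin(sin φ₁ cos δ + cos φ₁ sin δ cos θ)
   = arcsin(0.61768·0.99991 + 0.78643·0.01323·-0.85355) = 37.49886°
λ₂ = λ₁ + atan2(sin θ sin δ cos φ₁, cos δ − sin φ₁ sin φ₂) = -53.63115°

53.631°W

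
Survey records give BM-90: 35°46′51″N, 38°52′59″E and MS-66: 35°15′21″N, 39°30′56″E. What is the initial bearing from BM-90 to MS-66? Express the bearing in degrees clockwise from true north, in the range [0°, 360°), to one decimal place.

BM-90: φ = +35.78083°, λ = +38.88306°
MS-66: φ = +35.25583°, λ = +39.51556°
Δλ = 0.6325°
y = sin Δλ · cos φ₂ = 0.009014
x = cos φ₁ sin φ₂ − sin φ₁ cos φ₂ cos Δλ = -0.009134
θ = atan2(y, x) = 135.3773° → 135.3773° (mod 360°)

135.4°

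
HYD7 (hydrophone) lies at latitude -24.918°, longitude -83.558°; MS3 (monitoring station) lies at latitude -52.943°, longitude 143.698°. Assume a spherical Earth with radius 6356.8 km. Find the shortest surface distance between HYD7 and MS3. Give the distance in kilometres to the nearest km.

10206 km

Δφ = -28.0250°,  Δλ = -132.7440°
a = sin²(Δφ/2) + cos φ₁ cos φ₂ sin²(Δλ/2) = 0.517351
c = 2·arcsin(√a) = 1.605506 rad = 91.9887°
d = R·c = 6356.8 × 1.605506 = 10205.9 km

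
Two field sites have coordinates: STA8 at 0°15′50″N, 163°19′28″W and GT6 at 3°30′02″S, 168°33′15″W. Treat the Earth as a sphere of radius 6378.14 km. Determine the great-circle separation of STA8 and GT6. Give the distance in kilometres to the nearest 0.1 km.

717.0 km

STA8: φ = +0.26389°, λ = -163.32444°
GT6: φ = -3.50056°, λ = -168.55417°
Δφ = -3.7644°,  Δλ = -5.2297°
a = sin²(Δφ/2) + cos φ₁ cos φ₂ sin²(Δλ/2) = 0.003156
c = 2·arcsin(√a) = 0.112421 rad = 6.4412°
d = R·c = 6378.14 × 0.112421 = 717.0 km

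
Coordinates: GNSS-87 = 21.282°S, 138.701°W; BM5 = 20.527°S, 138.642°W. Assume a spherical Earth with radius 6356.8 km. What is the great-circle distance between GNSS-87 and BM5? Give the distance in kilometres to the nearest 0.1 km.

84.0 km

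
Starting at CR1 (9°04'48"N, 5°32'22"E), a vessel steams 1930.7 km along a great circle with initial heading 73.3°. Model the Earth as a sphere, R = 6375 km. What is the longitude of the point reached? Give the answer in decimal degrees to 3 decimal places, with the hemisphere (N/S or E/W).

CR1: φ = +9.08000°, λ = +5.53944°
δ = d/R = 1930.7/6375 = 0.302855 rad
φ₂ = arcsin(sin φ₁ cos δ + cos φ₁ sin δ cos θ)
   = arcsin(0.15781·0.95449 + 0.98747·0.29825·0.28736) = 13.60703°
λ₂ = λ₁ + atan2(sin θ sin δ cos φ₁, cos δ − sin φ₁ sin φ₂) = 22.63203°

22.632°E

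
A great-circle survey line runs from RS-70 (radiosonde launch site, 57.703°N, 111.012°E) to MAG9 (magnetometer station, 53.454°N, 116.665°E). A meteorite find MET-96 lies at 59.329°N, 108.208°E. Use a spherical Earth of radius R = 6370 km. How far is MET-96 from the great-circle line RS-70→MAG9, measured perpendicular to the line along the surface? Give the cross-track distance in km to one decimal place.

δ₁₃ = central angle RS-70→MET-96 = 0.038186 rad  (haversine)
θ₁₃ = bearing RS-70→MET-96 = 319.182°,  θ₁₂ = bearing RS-70→MAG9 = 140.692°
dₓₜ = R·arcsin(sin δ₁₃ · sin(θ₁₃ − θ₁₂)) = 6370·arcsin(0.03818·sin(178.490°)) = 6.408 km
|dₓₜ| = 6.408 km

6.4 km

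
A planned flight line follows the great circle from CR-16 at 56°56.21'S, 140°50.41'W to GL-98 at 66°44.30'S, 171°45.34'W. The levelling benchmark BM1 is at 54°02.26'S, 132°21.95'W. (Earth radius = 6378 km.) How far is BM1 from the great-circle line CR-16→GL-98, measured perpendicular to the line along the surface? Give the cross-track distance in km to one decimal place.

206.6 km

CR-16: φ = -56.93683°, λ = -140.84017°
GL-98: φ = -66.73833°, λ = -171.75567°
BM1: φ = -54.03767°, λ = -132.36583°
δ₁₃ = central angle CR-16→BM1 = 0.097792 rad  (haversine)
θ₁₃ = bearing CR-16→BM1 = 62.420°,  θ₁₂ = bearing CR-16→GL-98 = 223.043°
dₓₜ = R·arcsin(sin δ₁₃ · sin(θ₁₃ − θ₁₂)) = 6378·arcsin(0.09764·sin(-160.624°)) = -206.638 km
|dₓₜ| = 206.638 km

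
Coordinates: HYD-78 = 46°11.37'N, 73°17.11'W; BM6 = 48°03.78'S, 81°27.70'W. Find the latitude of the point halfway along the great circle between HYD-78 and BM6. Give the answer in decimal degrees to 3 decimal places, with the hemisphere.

0.939°S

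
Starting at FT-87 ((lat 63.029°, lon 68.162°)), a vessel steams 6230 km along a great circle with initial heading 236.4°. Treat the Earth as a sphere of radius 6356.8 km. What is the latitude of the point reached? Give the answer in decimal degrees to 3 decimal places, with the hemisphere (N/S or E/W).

δ = d/R = 6230/6356.8 = 0.980053 rad
φ₂ = arcsin(sin φ₁ cos δ + cos φ₁ sin δ cos θ)
   = arcsin(0.89124·0.55698 + 0.45354·0.83053·-0.55339) = 16.73526°
λ₂ = λ₁ + atan2(sin θ sin δ cos φ₁, cos δ − sin φ₁ sin φ₂) = 21.91245°

16.735°N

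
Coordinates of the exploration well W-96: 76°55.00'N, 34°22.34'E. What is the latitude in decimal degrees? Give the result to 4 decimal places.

76° + 55.00′/60 = 76 + 0.91667 = 76.9167°

76.9167°N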